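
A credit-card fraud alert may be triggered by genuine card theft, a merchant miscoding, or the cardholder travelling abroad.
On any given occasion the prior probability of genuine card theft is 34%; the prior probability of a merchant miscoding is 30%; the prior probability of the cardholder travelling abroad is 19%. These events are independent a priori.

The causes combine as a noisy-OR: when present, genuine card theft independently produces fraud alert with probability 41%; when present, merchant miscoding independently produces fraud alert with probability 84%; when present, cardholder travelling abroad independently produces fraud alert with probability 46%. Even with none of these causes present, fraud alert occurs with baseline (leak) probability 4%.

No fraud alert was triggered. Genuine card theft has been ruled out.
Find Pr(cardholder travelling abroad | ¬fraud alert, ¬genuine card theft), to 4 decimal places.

Under noisy-OR, P(fraud alert | causes) = 1 − (1−0.04)·∏(1−qᵢ) over the active causes.
By total probability over the 4 (merchant miscoding, cardholder travelling abroad) configurations:
  P(¬fraud alert | ¬genuine card theft) = 0.96·0.7·0.81 + 0.5184·0.7·0.19 + 0.1536·0.3·0.81 + 0.082944·0.3·0.19
        = 0.544320 + 0.068947 + 0.037325 + 0.004728 = 0.655320
The terms with cardholder travelling abroad present sum to 0.073675, so
  P(cardholder travelling abroad | ¬fraud alert, ¬genuine card theft) = 0.073675 / 0.655320 ≈ 0.1124

Pr(cardholder travelling abroad | ¬fraud alert, ¬genuine card theft) ≈ 0.1124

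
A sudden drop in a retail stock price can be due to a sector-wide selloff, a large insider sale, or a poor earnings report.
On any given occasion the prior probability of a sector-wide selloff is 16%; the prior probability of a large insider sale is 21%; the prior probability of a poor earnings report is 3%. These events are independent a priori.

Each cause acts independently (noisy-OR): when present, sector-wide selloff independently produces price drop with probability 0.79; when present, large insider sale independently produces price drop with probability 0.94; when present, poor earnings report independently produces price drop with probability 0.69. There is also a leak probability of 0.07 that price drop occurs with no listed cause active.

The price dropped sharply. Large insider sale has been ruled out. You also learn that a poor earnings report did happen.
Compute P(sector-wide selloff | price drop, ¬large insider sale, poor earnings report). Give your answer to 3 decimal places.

Under noisy-OR, P(price drop | causes) = 1 − (1−0.07)·∏(1−qᵢ) over the active causes.
P(price drop | ¬large insider sale, poor earnings report) = 0.7117×0.84 + 0.939457×0.16 = 0.597828 + 0.150313 = 0.748141
Restricting to configurations with sector-wide selloff present: 0.939457×0.16 = 0.150313.
P(sector-wide selloff | price drop, ¬large insider sale, poor earnings report) = 0.150313 / 0.748141 ≈ 0.201

P(sector-wide selloff | price drop, ¬large insider sale, poor earnings report) ≈ 0.201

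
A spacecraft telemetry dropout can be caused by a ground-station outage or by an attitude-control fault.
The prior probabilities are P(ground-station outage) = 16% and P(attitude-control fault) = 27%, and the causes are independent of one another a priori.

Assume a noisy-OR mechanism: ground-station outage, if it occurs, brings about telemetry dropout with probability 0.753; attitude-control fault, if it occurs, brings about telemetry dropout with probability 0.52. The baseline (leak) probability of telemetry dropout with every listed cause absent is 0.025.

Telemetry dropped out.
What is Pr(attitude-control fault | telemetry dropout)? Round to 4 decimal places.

Under noisy-OR, P(telemetry dropout | causes) = 1 − (1−0.025)·∏(1−qᵢ) over the active causes.
By total probability over the 4 (ground-station outage, attitude-control fault) configurations:
  P(telemetry dropout) = 0.025×0.84×0.73 + 0.532×0.84×0.27 + 0.759175×0.16×0.73 + 0.884404×0.16×0.27
        = 0.015330 + 0.120658 + 0.088672 + 0.038206 = 0.262866
Keeping only the attitude-control fault-present terms gives 0.158864, so
  P(attitude-control fault | telemetry dropout) = 0.158864 / 0.262866 ≈ 0.6044

Pr(attitude-control fault | telemetry dropout) ≈ 0.6044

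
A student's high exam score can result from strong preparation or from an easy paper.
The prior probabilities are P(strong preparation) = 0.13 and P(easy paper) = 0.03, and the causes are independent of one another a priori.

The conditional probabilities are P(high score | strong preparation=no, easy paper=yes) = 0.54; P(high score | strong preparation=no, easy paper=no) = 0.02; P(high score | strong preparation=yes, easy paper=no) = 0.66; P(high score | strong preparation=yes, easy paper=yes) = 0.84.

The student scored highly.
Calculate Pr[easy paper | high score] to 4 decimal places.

Pr[easy paper | high score] ≈ 0.1479

By total probability over the 4 (strong preparation, easy paper) configurations:
  P(high score) = 0.02×0.87×0.97 + 0.54×0.87×0.03 + 0.66×0.13×0.97 + 0.84×0.13×0.03
        = 0.016878 + 0.014094 + 0.083226 + 0.003276 = 0.117474
The terms with easy paper present sum to 0.017370, so
  P(easy paper | high score) = 0.017370 / 0.117474 ≈ 0.1479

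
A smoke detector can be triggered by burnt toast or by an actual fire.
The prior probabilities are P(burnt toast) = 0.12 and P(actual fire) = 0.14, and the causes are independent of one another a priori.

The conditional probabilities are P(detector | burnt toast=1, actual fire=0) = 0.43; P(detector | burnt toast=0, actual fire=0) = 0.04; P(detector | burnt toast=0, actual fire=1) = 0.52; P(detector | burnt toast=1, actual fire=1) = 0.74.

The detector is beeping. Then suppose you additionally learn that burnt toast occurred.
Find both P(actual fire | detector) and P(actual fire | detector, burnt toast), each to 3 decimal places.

P(detector) = 0.04×0.88×0.86 + 0.52×0.88×0.14 + 0.43×0.12×0.86 + 0.74×0.12×0.14 = 0.030272 + 0.064064 + 0.044376 + 0.012432 = 0.151144
The actual fire-present share is 0.064064 + 0.012432 = 0.076496.
Hence the posterior is 0.076496/0.151144 ≈ 0.506.

Now condition on the additional information:
P(detector | burnt toast) = 0.43×0.86 + 0.74×0.14 = 0.369800 + 0.103600 = 0.473400
Of this, 0.103600 comes from 0.74×0.14 (the actual fire=true cases).
P(actual fire | detector, burnt toast) = 0.103600 / 0.473400 ≈ 0.219

P(actual fire | detector) ≈ 0.506; P(actual fire | detector, burnt toast) ≈ 0.219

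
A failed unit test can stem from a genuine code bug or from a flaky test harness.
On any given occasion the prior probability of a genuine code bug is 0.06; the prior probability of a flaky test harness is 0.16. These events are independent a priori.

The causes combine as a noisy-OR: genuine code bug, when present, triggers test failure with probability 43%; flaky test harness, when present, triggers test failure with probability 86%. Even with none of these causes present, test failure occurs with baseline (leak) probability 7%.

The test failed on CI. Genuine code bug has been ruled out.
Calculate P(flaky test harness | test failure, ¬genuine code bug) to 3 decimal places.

P(flaky test harness | test failure, ¬genuine code bug) ≈ 0.703

Under noisy-OR, P(test failure | causes) = 1 − (1−0.07)·∏(1−qᵢ) over the active causes.
P(test failure | ¬genuine code bug) = 0.07·0.84 + 0.8698·0.16 = 0.058800 + 0.139168 = 0.197968
Restricting to configurations with flaky test harness present: 0.8698·0.16 = 0.139168.
P(flaky test harness | test failure, ¬genuine code bug) = 0.139168 / 0.197968 ≈ 0.703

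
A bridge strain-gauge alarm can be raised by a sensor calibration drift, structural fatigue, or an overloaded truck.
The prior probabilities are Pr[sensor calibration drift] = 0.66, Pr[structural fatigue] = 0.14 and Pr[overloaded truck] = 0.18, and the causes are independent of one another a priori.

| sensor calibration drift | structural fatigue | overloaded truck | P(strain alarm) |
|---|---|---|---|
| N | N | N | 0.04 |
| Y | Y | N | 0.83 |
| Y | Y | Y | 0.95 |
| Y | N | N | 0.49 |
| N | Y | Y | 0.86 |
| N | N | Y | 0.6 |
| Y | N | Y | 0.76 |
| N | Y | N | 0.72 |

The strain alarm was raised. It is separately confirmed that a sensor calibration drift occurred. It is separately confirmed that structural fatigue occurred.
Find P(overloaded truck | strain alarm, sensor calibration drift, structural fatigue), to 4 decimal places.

P(overloaded truck | strain alarm, sensor calibration drift, structural fatigue) ≈ 0.2008

P(strain alarm | sensor calibration drift, structural fatigue) = 0.83×0.82 + 0.95×0.18 = 0.680600 + 0.171000 = 0.851600
Restricting to configurations with overloaded truck present: 0.95×0.18 = 0.171000.
Hence the posterior is 0.171000/0.851600 ≈ 0.2008.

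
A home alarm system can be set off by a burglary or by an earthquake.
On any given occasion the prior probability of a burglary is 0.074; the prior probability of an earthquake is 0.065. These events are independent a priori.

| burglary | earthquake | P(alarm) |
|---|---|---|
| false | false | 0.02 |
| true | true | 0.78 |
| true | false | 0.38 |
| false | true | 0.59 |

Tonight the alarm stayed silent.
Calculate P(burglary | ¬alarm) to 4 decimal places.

For the numerator, keep only burglary=true terms: 0.042898 + 0.001058 = 0.043956
Denominator P(¬alarm): 0.98*0.926*0.935 + 0.41*0.926*0.065 + 0.62*0.074*0.935 + 0.22*0.074*0.065 = 0.917128
P(burglary | ¬alarm) = 0.043956/0.917128 ≈ 0.0479

P(burglary | ¬alarm) ≈ 0.0479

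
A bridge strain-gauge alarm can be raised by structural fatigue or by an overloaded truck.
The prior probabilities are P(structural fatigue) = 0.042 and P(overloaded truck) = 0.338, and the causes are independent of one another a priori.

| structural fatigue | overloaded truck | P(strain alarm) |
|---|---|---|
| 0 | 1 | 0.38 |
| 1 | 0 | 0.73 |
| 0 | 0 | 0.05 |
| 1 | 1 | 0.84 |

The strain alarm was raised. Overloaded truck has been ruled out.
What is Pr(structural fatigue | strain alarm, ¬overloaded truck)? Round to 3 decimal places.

Numerator (weight on configurations with structural fatigue): 0.73*0.042 = 0.030660
The normalizing constant is 0.05*0.958 + 0.73*0.042 = 0.078560
Posterior = 0.030660 / 0.078560 ≈ 0.390

Pr(structural fatigue | strain alarm, ¬overloaded truck) ≈ 0.390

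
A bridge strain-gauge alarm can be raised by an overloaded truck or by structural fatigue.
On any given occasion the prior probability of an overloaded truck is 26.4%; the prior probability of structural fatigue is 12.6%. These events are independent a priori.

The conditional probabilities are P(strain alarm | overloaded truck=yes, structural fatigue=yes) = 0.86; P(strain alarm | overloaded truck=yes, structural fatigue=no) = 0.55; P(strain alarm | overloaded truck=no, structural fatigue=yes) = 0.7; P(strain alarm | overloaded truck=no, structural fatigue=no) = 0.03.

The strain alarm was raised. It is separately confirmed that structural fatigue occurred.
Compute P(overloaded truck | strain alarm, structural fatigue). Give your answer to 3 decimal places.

Weight on overloaded truck=true, given the evidence: 0.86*0.264 = 0.227040
Normalizer over all consistent configurations: 0.7*0.736 + 0.86*0.264 = 0.742240
P(overloaded truck | strain alarm, structural fatigue) = 0.227040/0.742240 ≈ 0.306

P(overloaded truck | strain alarm, structural fatigue) ≈ 0.306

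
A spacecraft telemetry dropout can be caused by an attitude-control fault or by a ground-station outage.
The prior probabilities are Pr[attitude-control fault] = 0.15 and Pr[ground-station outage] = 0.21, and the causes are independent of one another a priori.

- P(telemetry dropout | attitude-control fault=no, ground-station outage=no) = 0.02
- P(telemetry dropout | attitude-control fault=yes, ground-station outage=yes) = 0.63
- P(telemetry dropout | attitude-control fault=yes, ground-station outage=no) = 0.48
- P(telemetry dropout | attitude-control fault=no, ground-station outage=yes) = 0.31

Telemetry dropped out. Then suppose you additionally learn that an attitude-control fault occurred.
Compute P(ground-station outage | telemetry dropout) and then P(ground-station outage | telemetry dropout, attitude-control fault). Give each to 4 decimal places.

P(ground-station outage | telemetry dropout) ≈ 0.5167; P(ground-station outage | telemetry dropout, attitude-control fault) ≈ 0.2587

By total probability over the 4 (attitude-control fault, ground-station outage) configurations:
  P(telemetry dropout) = 0.02*0.85*0.79 + 0.31*0.85*0.21 + 0.48*0.15*0.79 + 0.63*0.15*0.21
        = 0.013430 + 0.055335 + 0.056880 + 0.019845 = 0.145490
The terms with ground-station outage present sum to 0.075180, so
  P(ground-station outage | telemetry dropout) = 0.075180 / 0.145490 ≈ 0.5167

Now also conditioning on attitude-control fault=true:
P(telemetry dropout | attitude-control fault) = 0.48*0.79 + 0.63*0.21 = 0.379200 + 0.132300 = 0.511500
The ground-station outage-present share is 0.63*0.21 = 0.132300.
P(ground-station outage | telemetry dropout, attitude-control fault) = 0.132300 / 0.511500 ≈ 0.2587
Conditioning on attitude-control fault lowers the posterior on ground-station outage: the classic explaining-away effect in a common-effect structure.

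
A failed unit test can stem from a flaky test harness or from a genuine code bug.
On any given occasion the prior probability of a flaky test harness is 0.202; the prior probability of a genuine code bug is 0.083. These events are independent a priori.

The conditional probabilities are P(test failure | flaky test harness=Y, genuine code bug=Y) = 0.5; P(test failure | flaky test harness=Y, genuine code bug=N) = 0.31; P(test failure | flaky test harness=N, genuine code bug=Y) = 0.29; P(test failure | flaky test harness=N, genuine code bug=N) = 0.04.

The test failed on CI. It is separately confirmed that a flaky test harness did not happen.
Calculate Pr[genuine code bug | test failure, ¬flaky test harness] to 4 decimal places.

P(test failure | ¬flaky test harness) = 0.04*0.917 + 0.29*0.083 = 0.036680 + 0.024070 = 0.060750
Restricting to configurations with genuine code bug present: 0.29*0.083 = 0.024070.
Hence the posterior is 0.024070/0.060750 ≈ 0.3962.

Pr[genuine code bug | test failure, ¬flaky test harness] ≈ 0.3962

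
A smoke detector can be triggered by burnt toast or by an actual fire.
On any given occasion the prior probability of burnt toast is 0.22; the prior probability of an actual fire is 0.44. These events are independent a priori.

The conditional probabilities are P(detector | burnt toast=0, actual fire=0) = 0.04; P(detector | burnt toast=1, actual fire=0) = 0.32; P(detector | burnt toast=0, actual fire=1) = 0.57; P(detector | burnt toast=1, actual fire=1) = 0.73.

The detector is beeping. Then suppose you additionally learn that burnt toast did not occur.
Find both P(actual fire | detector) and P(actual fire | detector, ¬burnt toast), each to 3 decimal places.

P(actual fire | detector) ≈ 0.824; P(actual fire | detector, ¬burnt toast) ≈ 0.918

Sum P(detector|·) weighted by the priors over the 4 (burnt toast, actual fire) configurations:
  P(detector) = 0.04×0.78×0.56 + 0.57×0.78×0.44 + 0.32×0.22×0.56 + 0.73×0.22×0.44
        = 0.017472 + 0.195624 + 0.039424 + 0.070664 = 0.323184
The terms with actual fire present sum to 0.266288, so
  P(actual fire | detector) = 0.266288 / 0.323184 ≈ 0.824

Now condition on the additional information:
Enumerate both values of actual fire and weight by the priors:
  P(detector | ¬burnt toast) = 0.04*0.56 + 0.57*0.44
        = 0.022400 + 0.250800 = 0.273200
The terms with actual fire present sum to 0.250800, so
  P(actual fire | detector, ¬burnt toast) = 0.250800 / 0.273200 ≈ 0.918
With burnt toast excluded, actual fire must carry more of the explanatory weight for the detector.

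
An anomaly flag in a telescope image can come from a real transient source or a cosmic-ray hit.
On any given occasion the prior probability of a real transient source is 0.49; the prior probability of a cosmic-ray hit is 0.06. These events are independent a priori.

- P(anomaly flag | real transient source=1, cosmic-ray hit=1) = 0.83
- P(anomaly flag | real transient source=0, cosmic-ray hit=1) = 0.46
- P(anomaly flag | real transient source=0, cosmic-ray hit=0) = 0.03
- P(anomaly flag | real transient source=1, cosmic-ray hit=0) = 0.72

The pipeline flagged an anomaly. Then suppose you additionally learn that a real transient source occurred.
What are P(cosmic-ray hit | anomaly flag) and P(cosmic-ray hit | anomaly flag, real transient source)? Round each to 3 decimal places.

P(anomaly flag) = 0.03*0.51*0.94 + 0.46*0.51*0.06 + 0.72*0.49*0.94 + 0.83*0.49*0.06 = 0.014382 + 0.014076 + 0.331632 + 0.024402 = 0.384492
The cosmic-ray hit-present share is 0.014076 + 0.024402 = 0.038478.
So P(cosmic-ray hit | anomaly flag) = 0.038478/0.384492 ≈ 0.100.

With the extra evidence:
For the numerator, keep only cosmic-ray hit=true terms: 0.83×0.06 = 0.049800
Denominator P(anomaly flag | real transient source): 0.72×0.94 + 0.83×0.06 = 0.726600
P(cosmic-ray hit | anomaly flag, real transient source) = 0.049800/0.726600 ≈ 0.069
The drop from 0.100 to 0.069 is the explaining-away (discounting) effect.

P(cosmic-ray hit | anomaly flag) ≈ 0.100; P(cosmic-ray hit | anomaly flag, real transient source) ≈ 0.069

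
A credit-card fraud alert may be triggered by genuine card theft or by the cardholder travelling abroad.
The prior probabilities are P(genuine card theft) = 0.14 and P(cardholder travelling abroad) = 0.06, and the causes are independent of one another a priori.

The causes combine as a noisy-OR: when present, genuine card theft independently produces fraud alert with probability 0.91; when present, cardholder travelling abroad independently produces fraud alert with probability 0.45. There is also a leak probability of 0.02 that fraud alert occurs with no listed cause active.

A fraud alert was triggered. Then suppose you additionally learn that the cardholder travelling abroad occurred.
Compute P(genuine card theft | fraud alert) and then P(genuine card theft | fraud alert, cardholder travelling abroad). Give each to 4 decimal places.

Under noisy-OR, P(fraud alert | causes) = 1 − (1−0.02)·∏(1−qᵢ) over the active causes.
For the numerator, keep only genuine card theft=true terms: 0.119993 + 0.007993 = 0.127986
Denominator P(fraud alert): 0.02·0.86·0.94 + 0.461·0.86·0.06 + 0.9118·0.14·0.94 + 0.95149·0.14·0.06 = 0.167942
Posterior = 0.127986 / 0.167942 ≈ 0.7621

Now also conditioning on cardholder travelling abroad=true:
Numerator (weight on configurations with genuine card theft): 0.95149×0.14 = 0.133209
Denominator P(fraud alert | cardholder travelling abroad): 0.461×0.86 + 0.95149×0.14 = 0.529669
Posterior = 0.133209 / 0.529669 ≈ 0.2515
The drop from 0.7621 to 0.2515 is the explaining-away (discounting) effect.

P(genuine card theft | fraud alert) ≈ 0.7621; P(genuine card theft | fraud alert, cardholder travelling abroad) ≈ 0.2515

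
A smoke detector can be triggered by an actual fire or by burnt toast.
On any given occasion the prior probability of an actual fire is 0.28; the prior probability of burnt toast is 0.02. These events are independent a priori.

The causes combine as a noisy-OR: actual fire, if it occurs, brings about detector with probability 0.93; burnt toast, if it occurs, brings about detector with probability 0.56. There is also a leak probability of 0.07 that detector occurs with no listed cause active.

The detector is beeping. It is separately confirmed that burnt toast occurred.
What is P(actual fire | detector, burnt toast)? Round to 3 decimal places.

Under noisy-OR, P(detector | causes) = 1 − (1−0.07)·∏(1−qᵢ) over the active causes.
P(detector | burnt toast) = 0.5908·0.72 + 0.971356·0.28 = 0.425376 + 0.271980 = 0.697356
Restricting to configurations with actual fire present: 0.971356·0.28 = 0.271980.
Hence the posterior is 0.271980/0.697356 ≈ 0.390.

P(actual fire | detector, burnt toast) ≈ 0.390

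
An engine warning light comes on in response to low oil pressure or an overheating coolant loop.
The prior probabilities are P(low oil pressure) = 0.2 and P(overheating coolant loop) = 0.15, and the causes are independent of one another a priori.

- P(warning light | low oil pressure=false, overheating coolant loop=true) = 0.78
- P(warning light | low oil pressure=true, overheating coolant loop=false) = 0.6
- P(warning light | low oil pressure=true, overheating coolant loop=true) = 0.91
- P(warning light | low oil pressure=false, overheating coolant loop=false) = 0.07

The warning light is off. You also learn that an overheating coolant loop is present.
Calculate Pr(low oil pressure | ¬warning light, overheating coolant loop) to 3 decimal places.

Pr(low oil pressure | ¬warning light, overheating coolant loop) ≈ 0.093

P(¬warning light | overheating coolant loop) = 0.22×0.8 + 0.09×0.2 = 0.176000 + 0.018000 = 0.194000
The low oil pressure-present share is 0.09×0.2 = 0.018000.
P(low oil pressure | ¬warning light, overheating coolant loop) = 0.018000 / 0.194000 ≈ 0.093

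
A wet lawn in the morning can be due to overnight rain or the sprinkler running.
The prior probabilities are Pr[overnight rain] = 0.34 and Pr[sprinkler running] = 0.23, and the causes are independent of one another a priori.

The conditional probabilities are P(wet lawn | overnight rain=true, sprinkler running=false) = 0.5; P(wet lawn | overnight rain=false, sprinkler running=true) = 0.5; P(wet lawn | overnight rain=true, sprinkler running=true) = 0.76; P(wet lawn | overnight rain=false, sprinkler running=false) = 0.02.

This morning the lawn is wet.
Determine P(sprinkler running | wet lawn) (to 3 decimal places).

P(sprinkler running | wet lawn) ≈ 0.490

Weight on sprinkler running=true, given the evidence: 0.075900 + 0.059432 = 0.135332
Normalizer over all consistent configurations: 0.02×0.66×0.77 + 0.5×0.66×0.23 + 0.5×0.34×0.77 + 0.76×0.34×0.23 = 0.276396
Posterior = 0.135332 / 0.276396 ≈ 0.490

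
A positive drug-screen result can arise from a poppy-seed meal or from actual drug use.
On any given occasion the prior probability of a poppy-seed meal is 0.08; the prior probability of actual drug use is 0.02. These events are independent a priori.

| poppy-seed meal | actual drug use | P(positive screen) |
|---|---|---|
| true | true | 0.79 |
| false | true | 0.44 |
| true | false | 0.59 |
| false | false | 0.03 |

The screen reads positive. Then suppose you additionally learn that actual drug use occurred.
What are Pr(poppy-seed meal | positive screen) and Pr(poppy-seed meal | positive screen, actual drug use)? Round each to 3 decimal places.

Numerator (weight on configurations with poppy-seed meal): 0.046256 + 0.001264 = 0.047520
The normalizing constant is 0.03·0.92·0.98 + 0.44·0.92·0.02 + 0.59·0.08·0.98 + 0.79·0.08·0.02 = 0.082664
Posterior = 0.047520 / 0.082664 ≈ 0.575

With the extra evidence:
By total probability over both values of poppy-seed meal:
  P(positive screen | actual drug use) = 0.44*0.92 + 0.79*0.08
        = 0.404800 + 0.063200 = 0.468000
Keeping only the poppy-seed meal-present terms gives 0.063200, so
  P(poppy-seed meal | positive screen, actual drug use) = 0.063200 / 0.468000 ≈ 0.135

Pr(poppy-seed meal | positive screen) ≈ 0.575; Pr(poppy-seed meal | positive screen, actual drug use) ≈ 0.135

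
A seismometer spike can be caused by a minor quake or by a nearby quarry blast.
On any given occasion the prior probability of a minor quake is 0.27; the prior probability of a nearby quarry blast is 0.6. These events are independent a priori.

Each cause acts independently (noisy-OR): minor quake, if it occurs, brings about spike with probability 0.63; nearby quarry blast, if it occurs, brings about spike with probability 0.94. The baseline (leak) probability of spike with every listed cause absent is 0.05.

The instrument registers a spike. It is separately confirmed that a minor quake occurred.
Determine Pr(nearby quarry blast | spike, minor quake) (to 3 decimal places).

Pr(nearby quarry blast | spike, minor quake) ≈ 0.694

Under noisy-OR, P(spike | causes) = 1 − (1−0.05)·∏(1−qᵢ) over the active causes.
P(spike | minor quake) = 0.6485·0.4 + 0.97891·0.6 = 0.259400 + 0.587346 = 0.846746
Restricting to configurations with nearby quarry blast present: 0.97891·0.6 = 0.587346.
So P(nearby quarry blast | spike, minor quake) = 0.587346/0.846746 ≈ 0.694.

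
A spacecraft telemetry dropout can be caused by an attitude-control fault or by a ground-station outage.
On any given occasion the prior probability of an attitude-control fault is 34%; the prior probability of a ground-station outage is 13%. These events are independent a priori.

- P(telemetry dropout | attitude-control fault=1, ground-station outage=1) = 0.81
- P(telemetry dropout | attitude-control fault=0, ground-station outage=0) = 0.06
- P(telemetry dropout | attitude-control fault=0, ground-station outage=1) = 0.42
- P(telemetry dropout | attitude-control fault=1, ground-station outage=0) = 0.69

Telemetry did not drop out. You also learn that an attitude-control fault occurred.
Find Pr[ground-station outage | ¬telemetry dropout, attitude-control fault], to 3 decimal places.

Pr[ground-station outage | ¬telemetry dropout, attitude-control fault] ≈ 0.084

By total probability over both values of ground-station outage:
  P(¬telemetry dropout | attitude-control fault) = 0.31·0.87 + 0.19·0.13
        = 0.269700 + 0.024700 = 0.294400
Configurations with ground-station outage contribute 0.024700, so
  P(ground-station outage | ¬telemetry dropout, attitude-control fault) = 0.024700 / 0.294400 ≈ 0.084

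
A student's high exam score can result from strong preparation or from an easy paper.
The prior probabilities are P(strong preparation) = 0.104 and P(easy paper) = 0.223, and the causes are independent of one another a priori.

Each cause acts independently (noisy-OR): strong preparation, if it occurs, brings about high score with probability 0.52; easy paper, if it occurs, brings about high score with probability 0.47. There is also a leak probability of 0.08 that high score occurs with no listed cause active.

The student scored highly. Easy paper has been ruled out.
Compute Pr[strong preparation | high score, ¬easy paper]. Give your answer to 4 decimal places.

Pr[strong preparation | high score, ¬easy paper] ≈ 0.4476

Under noisy-OR, P(high score | causes) = 1 − (1−0.08)·∏(1−qᵢ) over the active causes.
Sum P(high score|·) weighted by the priors over both values of strong preparation:
  P(high score | ¬easy paper) = 0.08×0.896 + 0.5584×0.104
        = 0.071680 + 0.058074 = 0.129754
The terms with strong preparation present sum to 0.058074, so
  P(strong preparation | high score, ¬easy paper) = 0.058074 / 0.129754 ≈ 0.4476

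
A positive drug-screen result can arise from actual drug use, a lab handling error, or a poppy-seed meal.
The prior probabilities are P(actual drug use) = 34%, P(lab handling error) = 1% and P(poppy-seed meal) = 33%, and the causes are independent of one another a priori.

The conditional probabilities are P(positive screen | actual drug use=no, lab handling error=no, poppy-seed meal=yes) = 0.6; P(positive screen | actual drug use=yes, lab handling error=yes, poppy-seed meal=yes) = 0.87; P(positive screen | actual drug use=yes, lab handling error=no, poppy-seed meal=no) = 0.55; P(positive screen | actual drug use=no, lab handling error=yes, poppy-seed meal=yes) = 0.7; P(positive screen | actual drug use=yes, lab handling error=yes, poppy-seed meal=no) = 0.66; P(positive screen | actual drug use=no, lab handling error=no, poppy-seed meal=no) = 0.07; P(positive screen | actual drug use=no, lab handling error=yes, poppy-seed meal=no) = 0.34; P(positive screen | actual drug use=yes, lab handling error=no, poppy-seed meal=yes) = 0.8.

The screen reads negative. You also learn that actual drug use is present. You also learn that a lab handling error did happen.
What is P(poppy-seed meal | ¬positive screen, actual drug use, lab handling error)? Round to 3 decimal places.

Enumerate both values of poppy-seed meal and weight by the priors:
  P(¬positive screen | actual drug use, lab handling error) = 0.34*0.67 + 0.13*0.33
        = 0.227800 + 0.042900 = 0.270700
Keeping only the poppy-seed meal-present terms gives 0.042900, so
  P(poppy-seed meal | ¬positive screen, actual drug use, lab handling error) = 0.042900 / 0.270700 ≈ 0.158

P(poppy-seed meal | ¬positive screen, actual drug use, lab handling error) ≈ 0.158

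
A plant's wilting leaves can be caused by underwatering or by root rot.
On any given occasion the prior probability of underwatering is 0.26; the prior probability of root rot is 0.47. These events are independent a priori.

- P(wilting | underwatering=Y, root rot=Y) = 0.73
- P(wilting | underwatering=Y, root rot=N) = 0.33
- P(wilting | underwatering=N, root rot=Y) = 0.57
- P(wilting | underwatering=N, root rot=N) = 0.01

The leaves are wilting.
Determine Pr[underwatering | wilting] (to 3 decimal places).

P(wilting) = 0.01×0.74×0.53 + 0.57×0.74×0.47 + 0.33×0.26×0.53 + 0.73×0.26×0.47 = 0.003922 + 0.198246 + 0.045474 + 0.089206 = 0.336848
Of this, 0.134680 comes from 0.045474 + 0.089206 (the underwatering=true cases).
So P(underwatering | wilting) = 0.134680/0.336848 ≈ 0.400.

Pr[underwatering | wilting] ≈ 0.400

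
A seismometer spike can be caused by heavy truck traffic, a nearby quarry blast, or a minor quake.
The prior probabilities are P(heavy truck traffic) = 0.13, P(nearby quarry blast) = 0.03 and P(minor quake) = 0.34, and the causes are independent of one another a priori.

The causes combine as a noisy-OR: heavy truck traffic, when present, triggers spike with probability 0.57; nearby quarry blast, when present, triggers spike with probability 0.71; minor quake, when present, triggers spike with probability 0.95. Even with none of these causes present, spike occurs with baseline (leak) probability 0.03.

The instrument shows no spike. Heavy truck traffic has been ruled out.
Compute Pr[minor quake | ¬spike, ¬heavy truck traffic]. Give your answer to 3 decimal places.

Pr[minor quake | ¬spike, ¬heavy truck traffic] ≈ 0.025

Under noisy-OR, P(spike | causes) = 1 − (1−0.03)·∏(1−qᵢ) over the active causes.
Weight on minor quake=true, given the evidence: 0.015995 + 0.000143 = 0.016138
Denominator P(¬spike | ¬heavy truck traffic): 0.97*0.97*0.66 + 0.0485*0.97*0.34 + 0.2813*0.03*0.66 + 0.014065*0.03*0.34 = 0.642702
P(minor quake | ¬spike, ¬heavy truck traffic) = 0.016138/0.642702 ≈ 0.025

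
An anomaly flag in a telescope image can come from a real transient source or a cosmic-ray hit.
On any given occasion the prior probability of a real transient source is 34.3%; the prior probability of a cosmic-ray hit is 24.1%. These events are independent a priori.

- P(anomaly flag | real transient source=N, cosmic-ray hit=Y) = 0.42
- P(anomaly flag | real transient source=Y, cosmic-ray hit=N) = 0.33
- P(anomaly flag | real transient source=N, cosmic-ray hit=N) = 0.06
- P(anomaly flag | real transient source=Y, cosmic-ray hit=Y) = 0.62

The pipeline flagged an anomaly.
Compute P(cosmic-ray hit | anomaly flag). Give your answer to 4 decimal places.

Sum P(anomaly flag|·) weighted by the priors over the 4 (real transient source, cosmic-ray hit) configurations:
  P(anomaly flag) = 0.06×0.657×0.759 + 0.42×0.657×0.241 + 0.33×0.343×0.759 + 0.62×0.343×0.241
        = 0.029920 + 0.066502 + 0.085911 + 0.051251 = 0.233584
Configurations with cosmic-ray hit contribute 0.117753, so
  P(cosmic-ray hit | anomaly flag) = 0.117753 / 0.233584 ≈ 0.5041

P(cosmic-ray hit | anomaly flag) ≈ 0.5041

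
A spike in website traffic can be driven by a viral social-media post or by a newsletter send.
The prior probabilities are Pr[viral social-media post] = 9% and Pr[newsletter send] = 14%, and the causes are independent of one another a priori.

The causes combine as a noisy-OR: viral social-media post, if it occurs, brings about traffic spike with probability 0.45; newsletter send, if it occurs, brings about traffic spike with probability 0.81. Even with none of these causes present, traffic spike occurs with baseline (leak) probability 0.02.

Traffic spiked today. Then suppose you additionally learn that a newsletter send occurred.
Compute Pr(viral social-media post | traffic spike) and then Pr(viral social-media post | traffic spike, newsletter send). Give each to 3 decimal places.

Under noisy-OR, P(traffic spike | causes) = 1 − (1−0.02)·∏(1−qᵢ) over the active causes.
Sum P(traffic spike|·) weighted by the priors over the 4 (viral social-media post, newsletter send) configurations:
  P(traffic spike) = 0.02*0.91*0.86 + 0.8138*0.91*0.14 + 0.461*0.09*0.86 + 0.89759*0.09*0.14
        = 0.015652 + 0.103678 + 0.035681 + 0.011310 = 0.166321
Configurations with viral social-media post contribute 0.046991, so
  P(viral social-media post | traffic spike) = 0.046991 / 0.166321 ≈ 0.283

Now condition on the additional information:
Numerator (weight on configurations with viral social-media post): 0.89759*0.09 = 0.080783
Normalizer over all consistent configurations: 0.8138*0.91 + 0.89759*0.09 = 0.821341
Posterior = 0.080783 / 0.821341 ≈ 0.098
This is intercausal reasoning (explaining away): once newsletter send accounts for the traffic spike, viral social-media post becomes less likely.

Pr(viral social-media post | traffic spike) ≈ 0.283; Pr(viral social-media post | traffic spike, newsletter send) ≈ 0.098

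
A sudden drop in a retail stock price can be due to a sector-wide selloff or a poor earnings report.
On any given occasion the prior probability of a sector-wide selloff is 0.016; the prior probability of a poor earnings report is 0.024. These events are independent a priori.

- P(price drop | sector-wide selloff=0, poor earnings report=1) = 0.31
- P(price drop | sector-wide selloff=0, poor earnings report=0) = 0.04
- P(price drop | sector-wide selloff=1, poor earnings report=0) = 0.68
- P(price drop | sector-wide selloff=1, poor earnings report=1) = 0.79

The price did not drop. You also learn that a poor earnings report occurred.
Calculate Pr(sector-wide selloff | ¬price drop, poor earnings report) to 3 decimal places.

Pr(sector-wide selloff | ¬price drop, poor earnings report) ≈ 0.005

Sum P(¬price drop|·) weighted by the priors over both values of sector-wide selloff:
  P(¬price drop | poor earnings report) = 0.69×0.984 + 0.21×0.016
        = 0.678960 + 0.003360 = 0.682320
Keeping only the sector-wide selloff-present terms gives 0.003360, so
  P(sector-wide selloff | ¬price drop, poor earnings report) = 0.003360 / 0.682320 ≈ 0.005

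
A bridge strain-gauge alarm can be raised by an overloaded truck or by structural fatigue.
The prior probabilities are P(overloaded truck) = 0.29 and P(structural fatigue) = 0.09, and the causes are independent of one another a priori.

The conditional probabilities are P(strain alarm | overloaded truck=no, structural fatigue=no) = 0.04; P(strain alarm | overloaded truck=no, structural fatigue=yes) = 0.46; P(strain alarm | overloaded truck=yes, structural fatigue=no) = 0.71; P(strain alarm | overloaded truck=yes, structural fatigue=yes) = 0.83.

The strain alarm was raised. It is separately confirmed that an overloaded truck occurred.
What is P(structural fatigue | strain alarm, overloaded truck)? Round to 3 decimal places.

P(structural fatigue | strain alarm, overloaded truck) ≈ 0.104

P(strain alarm | overloaded truck) = 0.71*0.91 + 0.83*0.09 = 0.646100 + 0.074700 = 0.720800
The structural fatigue-present share is 0.83*0.09 = 0.074700.
Hence the posterior is 0.074700/0.720800 ≈ 0.104.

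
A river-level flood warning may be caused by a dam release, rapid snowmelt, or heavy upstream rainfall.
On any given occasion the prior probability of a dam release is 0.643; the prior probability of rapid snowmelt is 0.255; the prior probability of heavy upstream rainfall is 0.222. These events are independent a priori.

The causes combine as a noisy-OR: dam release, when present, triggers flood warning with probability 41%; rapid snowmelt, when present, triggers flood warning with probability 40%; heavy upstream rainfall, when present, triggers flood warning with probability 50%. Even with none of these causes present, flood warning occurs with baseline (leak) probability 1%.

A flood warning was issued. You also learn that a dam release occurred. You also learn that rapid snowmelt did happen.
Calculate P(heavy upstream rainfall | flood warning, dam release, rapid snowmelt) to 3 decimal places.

P(heavy upstream rainfall | flood warning, dam release, rapid snowmelt) ≈ 0.266

Under noisy-OR, P(flood warning | causes) = 1 − (1−0.01)·∏(1−qᵢ) over the active causes.
P(flood warning | dam release, rapid snowmelt) = 0.64954*0.778 + 0.82477*0.222 = 0.505342 + 0.183099 = 0.688441
Restricting to configurations with heavy upstream rainfall present: 0.82477*0.222 = 0.183099.
Hence the posterior is 0.183099/0.688441 ≈ 0.266.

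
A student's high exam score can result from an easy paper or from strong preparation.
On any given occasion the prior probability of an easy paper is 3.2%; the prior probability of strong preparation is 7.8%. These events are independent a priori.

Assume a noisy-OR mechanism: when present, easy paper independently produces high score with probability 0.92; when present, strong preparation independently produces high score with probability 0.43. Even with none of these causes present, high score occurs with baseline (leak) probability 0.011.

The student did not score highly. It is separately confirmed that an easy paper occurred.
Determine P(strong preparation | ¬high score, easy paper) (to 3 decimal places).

Under noisy-OR, P(high score | causes) = 1 − (1−0.011)·∏(1−qᵢ) over the active causes.
P(¬high score | easy paper) = 0.07912·0.922 + 0.045098·0.078 = 0.072949 + 0.003518 = 0.076467
Restricting to configurations with strong preparation present: 0.045098·0.078 = 0.003518.
P(strong preparation | ¬high score, easy paper) = 0.003518 / 0.076467 ≈ 0.046

P(strong preparation | ¬high score, easy paper) ≈ 0.046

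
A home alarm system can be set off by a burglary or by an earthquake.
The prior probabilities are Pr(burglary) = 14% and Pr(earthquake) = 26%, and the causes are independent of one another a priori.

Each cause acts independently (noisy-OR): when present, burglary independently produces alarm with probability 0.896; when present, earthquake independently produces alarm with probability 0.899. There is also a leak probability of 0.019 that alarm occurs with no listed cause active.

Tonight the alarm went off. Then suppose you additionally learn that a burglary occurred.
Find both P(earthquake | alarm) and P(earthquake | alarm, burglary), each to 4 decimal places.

Under noisy-OR, P(alarm | causes) = 1 − (1−0.019)·∏(1−qᵢ) over the active causes.
By total probability over the 4 (burglary, earthquake) configurations:
  P(alarm) = 0.019*0.86*0.74 + 0.900919*0.86*0.26 + 0.897976*0.14*0.74 + 0.989696*0.14*0.26
        = 0.012092 + 0.201445 + 0.093030 + 0.036025 = 0.342592
The terms with earthquake present sum to 0.237470, so
  P(earthquake | alarm) = 0.237470 / 0.342592 ≈ 0.6932

Now condition on the additional information:
Weight on earthquake=true, given the evidence: 0.989696·0.26 = 0.257321
The normalizing constant is 0.897976·0.74 + 0.989696·0.26 = 0.921823
Posterior = 0.257321 / 0.921823 ≈ 0.2791
— burglary explains away the evidence for earthquake.

P(earthquake | alarm) ≈ 0.6932; P(earthquake | alarm, burglary) ≈ 0.2791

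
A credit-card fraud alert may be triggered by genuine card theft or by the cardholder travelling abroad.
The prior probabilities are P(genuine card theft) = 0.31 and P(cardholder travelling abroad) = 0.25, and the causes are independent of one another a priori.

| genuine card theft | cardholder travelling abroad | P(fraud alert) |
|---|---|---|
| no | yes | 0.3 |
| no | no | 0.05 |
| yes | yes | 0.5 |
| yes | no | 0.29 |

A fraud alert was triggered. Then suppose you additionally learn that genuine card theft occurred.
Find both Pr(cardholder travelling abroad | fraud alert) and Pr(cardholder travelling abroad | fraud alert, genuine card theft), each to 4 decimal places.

Numerator (weight on configurations with cardholder travelling abroad): 0.051750 + 0.038750 = 0.090500
Denominator P(fraud alert): 0.05*0.69*0.75 + 0.3*0.69*0.25 + 0.29*0.31*0.75 + 0.5*0.31*0.25 = 0.183800
P(cardholder travelling abroad | fraud alert) = 0.090500/0.183800 ≈ 0.4924

Now also conditioning on genuine card theft=true:
P(fraud alert | genuine card theft) = 0.29·0.75 + 0.5·0.25 = 0.217500 + 0.125000 = 0.342500
Restricting to configurations with cardholder travelling abroad present: 0.5·0.25 = 0.125000.
So P(cardholder travelling abroad | fraud alert, genuine card theft) = 0.125000/0.342500 ≈ 0.3650.
Conditioning on genuine card theft lowers the posterior on cardholder travelling abroad: the classic explaining-away effect in a common-effect structure.

Pr(cardholder travelling abroad | fraud alert) ≈ 0.4924; Pr(cardholder travelling abroad | fraud alert, genuine card theft) ≈ 0.3650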